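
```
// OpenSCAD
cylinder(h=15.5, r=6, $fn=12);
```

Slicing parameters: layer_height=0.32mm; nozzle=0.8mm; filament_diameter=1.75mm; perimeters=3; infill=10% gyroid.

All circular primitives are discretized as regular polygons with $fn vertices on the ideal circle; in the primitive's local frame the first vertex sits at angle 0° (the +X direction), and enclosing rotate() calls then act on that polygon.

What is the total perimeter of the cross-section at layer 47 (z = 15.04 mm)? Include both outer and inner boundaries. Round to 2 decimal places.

At z = 15.04 mm: the r=6 cylinder contributes a regular 12-gon of circumradius 6 (perimeter = 2·12·6.000·sin(180°/12) = 37.27 mm). Overall, the cross-section is a single solid region. Total boundary length (outer) = 37.27 mm.

37.27 mm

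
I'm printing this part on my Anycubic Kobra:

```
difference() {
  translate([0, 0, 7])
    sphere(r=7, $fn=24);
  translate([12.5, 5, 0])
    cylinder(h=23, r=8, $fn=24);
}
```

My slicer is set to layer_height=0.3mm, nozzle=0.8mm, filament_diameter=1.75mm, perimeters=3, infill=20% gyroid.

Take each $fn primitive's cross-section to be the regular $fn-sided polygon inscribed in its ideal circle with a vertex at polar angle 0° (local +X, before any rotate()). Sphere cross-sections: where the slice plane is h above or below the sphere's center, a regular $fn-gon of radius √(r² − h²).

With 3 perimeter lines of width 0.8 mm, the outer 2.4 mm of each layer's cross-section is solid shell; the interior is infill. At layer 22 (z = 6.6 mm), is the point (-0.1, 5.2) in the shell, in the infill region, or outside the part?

At z = 6.6 mm: the sphere: section is a regular 24-gon, circumradius = √(r²−h²) = √(7²−0.4²) = 6.989; the r=8 cylinder at (12.5, 5) gives a regular 24-gon of circumradius 8 (constant along its height); Subtracting the remaining from the first: starting from the r=7 sphere, the r=8 cylinder at (12.5, 5) partially overlaps it — only the 6.20 mm² overlap (of its 198.77 mm²) is removed, clipping the outline — 1 connected region. Overall, the cross-section is a single solid region. The nearest boundary edge runs (-1.81, 6.75)→(0.00, 6.99); distance from the point to it = 1.76 mm. The point is inside the cross-section, 1.76 mm from the nearest boundary — within the 2.4 mm shell band (3 × 0.8).

shell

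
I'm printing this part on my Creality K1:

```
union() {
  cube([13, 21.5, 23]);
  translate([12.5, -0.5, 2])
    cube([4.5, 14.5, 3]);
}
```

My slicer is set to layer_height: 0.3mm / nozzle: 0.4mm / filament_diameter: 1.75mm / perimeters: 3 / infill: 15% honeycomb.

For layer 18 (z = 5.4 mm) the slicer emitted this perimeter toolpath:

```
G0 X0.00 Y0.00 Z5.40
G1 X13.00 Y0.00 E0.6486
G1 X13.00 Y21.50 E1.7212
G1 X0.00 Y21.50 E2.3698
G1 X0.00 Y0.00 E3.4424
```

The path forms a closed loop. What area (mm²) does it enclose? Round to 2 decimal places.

Apply the shoelace formula to the sequence of (X, Y) vertices; enclosed area = 279.50 mm².

279.50 mm²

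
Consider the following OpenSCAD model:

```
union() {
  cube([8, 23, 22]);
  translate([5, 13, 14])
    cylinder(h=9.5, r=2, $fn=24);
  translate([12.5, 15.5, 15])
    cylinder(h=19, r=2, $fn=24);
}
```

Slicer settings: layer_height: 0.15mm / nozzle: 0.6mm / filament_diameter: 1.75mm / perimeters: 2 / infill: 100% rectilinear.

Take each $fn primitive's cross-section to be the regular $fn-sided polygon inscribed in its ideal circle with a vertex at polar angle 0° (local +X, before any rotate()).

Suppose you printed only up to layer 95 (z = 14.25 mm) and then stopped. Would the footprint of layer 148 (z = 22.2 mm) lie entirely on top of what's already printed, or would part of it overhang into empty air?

Compare the two slices. At z = 14.25: the cube (footprint 8×23) is included at this height (area 184.00 mm²); the r=2 cylinder at (5, 13) gives a regular 24-gon of circumradius 2 (constant along its height) (area = (24/2)·2.000²·sin(360°/24) = 12.42 mm²); the cylinder at (12.5, 15.5) does not reach this height (z outside [15, 34]); Merging all regions: the r=2 cylinder at (5, 13) lies entirely inside the 8×23 cube, so the union is just the 8×23 cube — area = 184.00 mm². At z = 22.2: the cube does not reach this height (z outside [0, 22]); the r=2 cylinder at (5, 13) contributes a regular 24-gon of circumradius 2 (area = (24/2)·2.000²·sin(360°/24) = 12.42 mm²); the cylinder at (12.5, 15.5): section is a regular 24-gon, circumradius r=2 (area = (24/2)·2.000²·sin(360°/24) = 12.42 mm²); Merging all regions: the 2 present regions are separate (no shared area or edge), so areas and boundary lengths simply add and each stays a separate island — area = 24.85 mm². Checking containment: at z = 22.2 the cross-section extends beyond the z = 14.25 cross-section by about 12.42 mm².

part overhangs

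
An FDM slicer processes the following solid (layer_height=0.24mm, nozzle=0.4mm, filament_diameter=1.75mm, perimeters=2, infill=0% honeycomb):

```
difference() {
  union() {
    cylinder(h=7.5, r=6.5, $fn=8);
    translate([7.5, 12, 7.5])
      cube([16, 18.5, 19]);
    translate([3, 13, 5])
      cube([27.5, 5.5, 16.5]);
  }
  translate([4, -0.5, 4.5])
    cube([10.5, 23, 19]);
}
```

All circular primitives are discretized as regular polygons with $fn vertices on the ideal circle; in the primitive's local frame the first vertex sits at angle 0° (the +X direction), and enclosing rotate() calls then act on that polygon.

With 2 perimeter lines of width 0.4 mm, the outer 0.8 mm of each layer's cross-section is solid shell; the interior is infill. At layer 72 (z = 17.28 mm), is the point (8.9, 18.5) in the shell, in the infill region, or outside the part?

outside

At z = 17.28 mm: the cylinder is not intersected at this z (z outside [0, 7.5]); the cube at (7.5, 12) is present — its section is the full 16×18.5 rectangle; the 27.5×5.5 cube at (3, 13) contributes its full rectangle; Taking the union: the regions partially overlap (shared area 88.00 mm²), so overlapping operands fuse into one piece — 1 connected region; the cube at (4, -0.5) (footprint 10.5×23) is included at this height; After the difference (first − rest): starting from that combined region, the 10.5×23 cube at (4, -0.5) partially overlaps it — only the 92.75 mm² overlap (of its 241.50 mm²) is removed, clipping the outline — 2 connected regions. Overall, the cross-section has 2 separate islands. The nearest boundary edge runs (14.50, 22.50)→(7.50, 22.50); distance from the point to it = 4.00 mm. The point is not inside any of the regions above, so it lies outside the cross-section (4.00 mm from the nearest boundary).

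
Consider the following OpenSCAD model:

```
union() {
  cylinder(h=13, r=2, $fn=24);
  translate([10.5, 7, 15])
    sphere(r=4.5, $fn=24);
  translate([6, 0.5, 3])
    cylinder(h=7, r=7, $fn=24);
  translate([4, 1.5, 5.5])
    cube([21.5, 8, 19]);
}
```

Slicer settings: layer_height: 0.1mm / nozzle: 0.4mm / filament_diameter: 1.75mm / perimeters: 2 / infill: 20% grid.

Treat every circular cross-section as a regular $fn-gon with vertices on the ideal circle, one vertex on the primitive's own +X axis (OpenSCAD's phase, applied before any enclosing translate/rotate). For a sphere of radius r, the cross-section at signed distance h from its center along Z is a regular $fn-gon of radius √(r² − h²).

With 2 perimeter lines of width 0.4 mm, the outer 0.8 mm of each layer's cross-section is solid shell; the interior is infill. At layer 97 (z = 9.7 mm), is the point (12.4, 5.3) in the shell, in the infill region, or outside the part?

infill

At z = 9.7 mm: the r=2 cylinder gives a regular 24-gon of circumradius 2 (constant along its height); the sphere at (10.5, 7) is absent (|z−center|=5.300 > r=4.5); the r=7 cylinder at (6, 0.5) gives a regular 24-gon of circumradius 7 (constant along its height); the cube at (4, 1.5) is present — its section is the full 21.5×8 rectangle; Combining (union): the regions partially overlap (shared area 52.36 mm²), so overlapping operands fuse into one piece — 1 connected region. Overall, the cross-section is a single solid region. The nearest boundary edge runs (25.50, 1.50)→(12.87, 1.50); distance from the point to it = 3.83 mm. The point is inside the cross-section and 3.83 mm from the nearest boundary — more than the 0.8 mm shell width (2 × 0.4), so it's in the infill interior.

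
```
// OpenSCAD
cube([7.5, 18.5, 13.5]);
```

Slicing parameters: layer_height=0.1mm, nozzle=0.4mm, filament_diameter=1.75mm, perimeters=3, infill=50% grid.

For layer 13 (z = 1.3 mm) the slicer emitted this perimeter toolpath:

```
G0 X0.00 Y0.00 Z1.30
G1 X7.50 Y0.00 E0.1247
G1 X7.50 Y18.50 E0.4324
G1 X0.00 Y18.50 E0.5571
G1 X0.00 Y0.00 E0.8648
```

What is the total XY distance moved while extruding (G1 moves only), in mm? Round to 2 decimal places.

52.00 mm

Sum the Euclidean lengths of each G1 segment: total = 52.00 mm.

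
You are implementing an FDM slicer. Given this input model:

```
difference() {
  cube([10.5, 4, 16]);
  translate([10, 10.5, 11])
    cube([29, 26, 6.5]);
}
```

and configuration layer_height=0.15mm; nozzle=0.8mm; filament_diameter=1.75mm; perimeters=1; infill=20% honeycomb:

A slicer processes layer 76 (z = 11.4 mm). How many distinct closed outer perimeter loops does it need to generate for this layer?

1

At z = 11.4 mm: the cube is present — its section is the full 10.5×4 rectangle; the cube at (10, 10.5) (footprint 29×26) is included at this height; Taking the first minus the rest: starting from the 10.5×4 cube, the 29×26 cube at (10, 10.5) misses the remaining region (no effect) — 1 connected region. The result has 1 disconnected region.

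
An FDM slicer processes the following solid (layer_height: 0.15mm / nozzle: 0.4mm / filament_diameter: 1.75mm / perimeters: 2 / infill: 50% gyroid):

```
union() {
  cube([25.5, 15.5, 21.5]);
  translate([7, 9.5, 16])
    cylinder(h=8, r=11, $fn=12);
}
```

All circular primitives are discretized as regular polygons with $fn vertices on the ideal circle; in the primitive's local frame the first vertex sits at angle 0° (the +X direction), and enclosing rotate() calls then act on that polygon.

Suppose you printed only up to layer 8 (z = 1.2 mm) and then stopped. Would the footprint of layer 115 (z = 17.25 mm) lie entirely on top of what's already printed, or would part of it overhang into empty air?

Compare the two slices. At z = 1.2: the 25.5×15.5 cube contributes its full rectangle (area 395.25 mm²); the cylinder at (7, 9.5) does not reach this height (z outside [16, 24]); Combining (union): only the 25.5×15.5 cube is present, so the union is just that shape — area = 395.25 mm². At z = 17.25: the cube is present — its section is the full 25.5×15.5 rectangle (area 395.25 mm²); the r=11 cylinder at (7, 9.5) contributes a regular 12-gon of circumradius 11 (area = (12/2)·11.000²·sin(360°/12) = 363.00 mm²); Merging all regions: the regions partially overlap — summed areas 758.25 mm² minus the doubly-counted overlap 255.05 mm² gives 503.20 mm² — area = 503.20 mm². Checking containment: at z = 17.25 the cross-section extends beyond the z = 1.2 cross-section by about 107.95 mm².

part overhangs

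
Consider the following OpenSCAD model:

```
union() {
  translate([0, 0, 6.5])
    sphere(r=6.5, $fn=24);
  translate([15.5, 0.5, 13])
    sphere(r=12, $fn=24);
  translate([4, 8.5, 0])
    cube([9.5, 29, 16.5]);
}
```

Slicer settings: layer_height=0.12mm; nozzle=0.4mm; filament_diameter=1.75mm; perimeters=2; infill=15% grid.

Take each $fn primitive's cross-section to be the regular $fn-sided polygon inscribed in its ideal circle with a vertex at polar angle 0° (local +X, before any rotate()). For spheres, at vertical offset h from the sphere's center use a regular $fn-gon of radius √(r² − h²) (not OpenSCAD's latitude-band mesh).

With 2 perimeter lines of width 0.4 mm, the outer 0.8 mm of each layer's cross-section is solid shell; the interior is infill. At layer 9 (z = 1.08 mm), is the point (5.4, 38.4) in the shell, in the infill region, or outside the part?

outside

At z = 1.08 mm: the sphere: section is a regular 24-gon, circumradius = √(r²−h²) = √(6.5²−5.42²) = 3.588; the sphere at (15.5, 0.5): section is a regular 24-gon, circumradius = √(r²−h²) = √(12²−11.92²) = 1.383; the cube at (4, 8.5) (footprint 9.5×29) is included at this height; Taking the union: the 3 present regions are separate (no shared area or edge), so areas and boundary lengths simply add and each stays a separate island — 3 connected regions. Overall, the cross-section has 3 separate islands. The nearest boundary edge runs (4.00, 37.50)→(13.50, 37.50); distance from the point to it = 0.90 mm. The point is not inside any of the regions above, so it lies outside the cross-section (0.90 mm from the nearest boundary).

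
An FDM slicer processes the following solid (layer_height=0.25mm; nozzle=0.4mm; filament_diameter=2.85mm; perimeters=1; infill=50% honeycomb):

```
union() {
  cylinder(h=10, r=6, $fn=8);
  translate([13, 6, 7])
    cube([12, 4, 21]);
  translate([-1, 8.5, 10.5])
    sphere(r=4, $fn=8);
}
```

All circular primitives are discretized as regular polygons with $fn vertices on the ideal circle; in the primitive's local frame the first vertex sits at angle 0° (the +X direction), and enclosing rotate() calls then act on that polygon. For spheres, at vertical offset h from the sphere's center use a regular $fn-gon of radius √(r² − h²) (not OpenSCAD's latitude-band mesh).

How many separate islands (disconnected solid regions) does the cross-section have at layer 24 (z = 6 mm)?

At z = 6 mm: the r=6 cylinder gives a regular 8-gon of circumradius 6 (constant along its height); the cube at (13, 6) is not intersected at this z (z outside [7, 28]); the sphere at (-1, 8.5) is not intersected at this z (|z−center|=4.500 > r=4); Combining (union): only the r=6 cylinder is present, so the union is just that shape — 1 connected region. Overall, the cross-section is a single solid region. Island count = 1.

1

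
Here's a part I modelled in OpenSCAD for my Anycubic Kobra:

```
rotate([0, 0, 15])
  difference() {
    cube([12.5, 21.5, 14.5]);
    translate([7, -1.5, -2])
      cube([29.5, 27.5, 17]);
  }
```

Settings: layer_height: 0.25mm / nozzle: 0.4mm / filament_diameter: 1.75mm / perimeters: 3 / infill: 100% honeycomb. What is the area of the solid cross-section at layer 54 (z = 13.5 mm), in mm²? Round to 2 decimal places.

At z = 13.5 mm: the cube (footprint 12.5×21.5) is included at this height (area 268.75 mm²); the 29.5×27.5 cube at (7, -1.5) contributes its full rectangle (area 811.25 mm²); Subtracting the remaining from the first: starting from the 12.5×21.5 cube (268.75 mm²), the 29.5×27.5 cube at (7, -1.5) partially overlaps it — only the 118.25 mm² overlap (of its 811.25 mm²) is removed, clipping the outline — area = 150.50 mm²; (rotated 15° about Z; rotation is an isometry so areas/perimeters/island counts are preserved). Overall, the cross-section is a single solid region. Net area = 150.50 mm².

150.50 mm²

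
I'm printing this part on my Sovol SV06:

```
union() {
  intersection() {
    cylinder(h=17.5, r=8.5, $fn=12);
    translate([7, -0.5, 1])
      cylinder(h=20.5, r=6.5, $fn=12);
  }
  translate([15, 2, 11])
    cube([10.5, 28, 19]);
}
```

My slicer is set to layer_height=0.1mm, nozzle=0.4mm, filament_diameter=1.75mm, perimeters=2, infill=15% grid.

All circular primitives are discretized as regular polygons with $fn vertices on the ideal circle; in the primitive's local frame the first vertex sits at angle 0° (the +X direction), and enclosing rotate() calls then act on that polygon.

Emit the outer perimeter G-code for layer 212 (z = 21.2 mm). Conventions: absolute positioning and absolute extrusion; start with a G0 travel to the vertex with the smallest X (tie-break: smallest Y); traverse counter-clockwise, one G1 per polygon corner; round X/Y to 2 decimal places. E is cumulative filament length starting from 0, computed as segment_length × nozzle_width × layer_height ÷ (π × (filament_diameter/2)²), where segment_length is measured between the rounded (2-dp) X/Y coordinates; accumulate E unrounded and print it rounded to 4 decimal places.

At z = 21.2 mm: the cylinder is absent (z outside [0, 17.5]); the cylinder at (7, -0.5): section is a regular 12-gon, circumradius r=6.5; Keeping only the common overlap: at least one operand is absent at this height, so nothing remains; the cube at (15, 2) (footprint 10.5×28) is included at this height; Merging all regions: only the 10.5×28 cube at (15, 2) is present, so the union is just that shape — 1 connected region. The outline is a single polygon with 4 vertices. Extrusion per mm of travel: 0.4 × 0.1 / (π × 0.875²) = 0.016630. Accumulating E over each segment gives final E = 1.2805.

G0 X15.00 Y2.00 Z21.20
G1 X25.50 Y2.00 E0.1746
G1 X25.50 Y30.00 E0.6403
G1 X15.00 Y30.00 E0.8149
G1 X15.00 Y2.00 E1.2805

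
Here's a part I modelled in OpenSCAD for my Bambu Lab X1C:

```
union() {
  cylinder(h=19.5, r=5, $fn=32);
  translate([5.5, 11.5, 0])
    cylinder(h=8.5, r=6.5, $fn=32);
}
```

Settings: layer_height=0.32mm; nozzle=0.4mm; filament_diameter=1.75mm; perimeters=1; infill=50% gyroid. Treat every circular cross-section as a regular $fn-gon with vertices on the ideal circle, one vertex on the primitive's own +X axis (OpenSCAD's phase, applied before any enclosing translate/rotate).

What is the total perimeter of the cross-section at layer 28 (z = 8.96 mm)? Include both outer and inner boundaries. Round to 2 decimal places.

At z = 8.96 mm: the r=5 cylinder contributes a regular 32-gon of circumradius 5 (perimeter = 2·32·5.000·sin(180°/32) = 31.37 mm); the cylinder at (5.5, 11.5) is absent (z outside [0, 8.5]); Taking the union: only the r=5 cylinder is present, so the union is just that shape — boundary = 31.37 mm. Overall, the cross-section is a single solid region. Total boundary length (outer) = 31.37 mm.

31.37 mm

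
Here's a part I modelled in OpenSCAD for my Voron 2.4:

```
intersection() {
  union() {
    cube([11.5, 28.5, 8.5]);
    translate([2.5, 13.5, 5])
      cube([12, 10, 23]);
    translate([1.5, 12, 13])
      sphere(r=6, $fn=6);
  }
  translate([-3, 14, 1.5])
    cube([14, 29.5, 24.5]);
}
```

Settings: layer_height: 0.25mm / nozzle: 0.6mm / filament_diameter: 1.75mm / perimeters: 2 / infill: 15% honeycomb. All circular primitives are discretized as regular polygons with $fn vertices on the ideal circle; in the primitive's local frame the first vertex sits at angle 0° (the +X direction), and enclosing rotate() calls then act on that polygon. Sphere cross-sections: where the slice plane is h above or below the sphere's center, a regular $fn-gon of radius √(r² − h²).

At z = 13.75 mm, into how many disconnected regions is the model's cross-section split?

At z = 13.75 mm: the cube is not intersected at this z (z outside [0, 8.5]); the cube at (2.5, 13.5) is present — its section is the full 12×10 rectangle; the r=6 sphere at (1.5, 12) slices to a regular 6-gon of circumradius 5.953 (√(r²−h²) with h=0.75 from center); Merging all regions: the regions partially overlap (shared area 11.08 mm²), so overlapping operands fuse into one piece — 1 connected region; the cube at (-3, 14) (footprint 14×29.5) is included at this height; Keeping only the common overlap: the 14×29.5 cube at (-3, 14) partially overlaps that combined region; clipping to the common part keeps 96.09 mm² — 1 connected region. The result has 1 disconnected region.

1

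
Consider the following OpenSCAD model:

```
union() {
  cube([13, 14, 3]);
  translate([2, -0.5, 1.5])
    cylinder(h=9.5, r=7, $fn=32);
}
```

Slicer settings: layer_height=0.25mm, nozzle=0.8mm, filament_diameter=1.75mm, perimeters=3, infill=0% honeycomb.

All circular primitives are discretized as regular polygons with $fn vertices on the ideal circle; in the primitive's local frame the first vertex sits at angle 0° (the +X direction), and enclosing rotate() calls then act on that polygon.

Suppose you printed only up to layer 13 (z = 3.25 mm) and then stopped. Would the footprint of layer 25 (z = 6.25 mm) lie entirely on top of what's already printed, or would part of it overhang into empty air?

Compare the two slices. At z = 3.25: the cube does not reach this height (z outside [0, 3]); the r=7 cylinder at (2, -0.5) gives a regular 32-gon of circumradius 7 (constant along its height) (area = (32/2)·7.000²·sin(360°/32) = 152.95 mm²); Combining (union): only the r=7 cylinder at (2, -0.5) is present, so the union is just that shape — area = 152.95 mm². At z = 6.25: the cube does not reach this height (z outside [0, 3]); the cylinder at (2, -0.5): section is a regular 32-gon, circumradius r=7 (area = (32/2)·7.000²·sin(360°/32) = 152.95 mm²); Taking the union: only the r=7 cylinder at (2, -0.5) is present, so the union is just that shape — area = 152.95 mm². Checking containment: the cross-section at z = 6.25 is a subset of the cross-section at z = 3.25.

entirely on top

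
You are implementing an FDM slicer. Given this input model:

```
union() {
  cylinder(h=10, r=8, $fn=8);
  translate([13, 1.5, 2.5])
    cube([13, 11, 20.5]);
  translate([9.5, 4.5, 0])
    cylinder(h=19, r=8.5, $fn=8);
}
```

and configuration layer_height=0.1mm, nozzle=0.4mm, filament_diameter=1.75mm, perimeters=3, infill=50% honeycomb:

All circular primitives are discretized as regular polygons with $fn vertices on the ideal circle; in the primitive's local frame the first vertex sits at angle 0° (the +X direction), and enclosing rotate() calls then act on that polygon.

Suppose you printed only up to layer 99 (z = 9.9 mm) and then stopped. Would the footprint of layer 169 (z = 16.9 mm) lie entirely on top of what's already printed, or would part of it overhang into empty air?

entirely on top

Compare the two slices. At z = 9.9: the r=8 cylinder gives a regular 8-gon of circumradius 8 (constant along its height) (area = (8/2)·8.000²·sin(360°/8) = 181.02 mm²); the cube at (13, 1.5) is present — its section is the full 13×11 rectangle (area 143.00 mm²); the r=8.5 cylinder at (9.5, 4.5) contributes a regular 8-gon of circumradius 8.5 (area = (8/2)·8.500²·sin(360°/8) = 204.35 mm²); Taking the union: the regions partially overlap — summed areas 528.37 mm² minus the doubly-counted overlap 78.08 mm² gives 450.30 mm² — area = 450.30 mm². At z = 16.9: the cylinder is absent (z outside [0, 10]); the 13×11 cube at (13, 1.5) contributes its full rectangle (area 143.00 mm²); the r=8.5 cylinder at (9.5, 4.5) gives a regular 8-gon of circumradius 8.5 (constant along its height) (area = (8/2)·8.500²·sin(360°/8) = 204.35 mm²); Merging all regions: the regions partially overlap — summed areas 347.35 mm² minus the doubly-counted overlap 37.01 mm² gives 310.34 mm² — area = 310.34 mm². Checking containment: the cross-section at z = 16.9 is a subset of the cross-section at z = 9.9.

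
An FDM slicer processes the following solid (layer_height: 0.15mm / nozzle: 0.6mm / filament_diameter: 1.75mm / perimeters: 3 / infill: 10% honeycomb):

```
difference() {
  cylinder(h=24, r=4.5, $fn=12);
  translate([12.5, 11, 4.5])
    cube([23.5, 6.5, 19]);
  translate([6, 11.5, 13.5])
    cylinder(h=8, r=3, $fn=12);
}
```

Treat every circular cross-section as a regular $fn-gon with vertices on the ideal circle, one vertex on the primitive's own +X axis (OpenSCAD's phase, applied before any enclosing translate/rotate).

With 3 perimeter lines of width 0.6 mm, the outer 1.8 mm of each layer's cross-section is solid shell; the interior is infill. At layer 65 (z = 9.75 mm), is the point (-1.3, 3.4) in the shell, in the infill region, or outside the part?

shell

At z = 9.75 mm: the cylinder: section is a regular 12-gon, circumradius r=4.5; the cube at (12.5, 11) is present — its section is the full 23.5×6.5 rectangle; the cylinder at (6, 11.5) is absent (z outside [13.5, 21.5]); Taking the first minus the rest: starting from the r=4.5 cylinder, the 23.5×6.5 cube at (12.5, 11) misses the remaining region (no effect) — 1 connected region. Overall, the cross-section is a single solid region. The nearest boundary edge runs (-2.25, 3.90)→(0.00, 4.50); distance from the point to it = 0.73 mm. The point is inside the cross-section, 0.73 mm from the nearest boundary — within the 1.8 mm shell band (3 × 0.6).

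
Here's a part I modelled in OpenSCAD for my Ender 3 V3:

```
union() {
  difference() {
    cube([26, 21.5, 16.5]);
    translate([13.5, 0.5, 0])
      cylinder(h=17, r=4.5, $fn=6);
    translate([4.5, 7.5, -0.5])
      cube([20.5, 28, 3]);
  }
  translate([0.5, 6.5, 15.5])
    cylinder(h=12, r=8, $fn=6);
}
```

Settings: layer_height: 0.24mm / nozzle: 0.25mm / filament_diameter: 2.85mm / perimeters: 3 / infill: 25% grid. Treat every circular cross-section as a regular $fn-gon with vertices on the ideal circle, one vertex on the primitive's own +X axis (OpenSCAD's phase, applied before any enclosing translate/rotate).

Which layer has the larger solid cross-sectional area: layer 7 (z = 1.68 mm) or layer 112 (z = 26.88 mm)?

layer 7 (z = 1.68 mm)

Layer 7 (z = 1.68): the cube (footprint 26×21.5) is included at this height (area 559.00 mm²); the r=4.5 cylinder at (13.5, 0.5) contributes a regular 6-gon of circumradius 4.5 (area = (6/2)·4.500²·sin(360°/6) = 52.61 mm²); the 20.5×28 cube at (4.5, 7.5) contributes its full rectangle (area 574.00 mm²); After the difference (first − rest): starting from the 26×21.5 cube (559.00 mm²), the r=4.5 cylinder at (13.5, 0.5) partially overlaps it — only the 30.66 mm² overlap (of its 52.61 mm²) is removed, clipping the outline; the 20.5×28 cube at (4.5, 7.5) partially overlaps it — only the 287.00 mm² overlap (of its 574.00 mm²) is removed, clipping the outline — area = 241.34 mm²; the cylinder at (0.5, 6.5) is not intersected at this z (z outside [15.5, 27.5]); Combining (union): only that combined region is present, so the union is just that shape — area = 241.34 mm². So its area = 241.34 mm². Layer 112 (z = 26.88): the cube is not intersected at this z (z outside [0, 16.5]); the cylinder at (13.5, 0.5) is not intersected at this z (z outside [0, 17]); the cube at (4.5, 7.5) is absent (z outside [-0.5, 2.5]); Subtracting the remaining from the first: the first operand is absent here, so nothing remains; the r=8 cylinder at (0.5, 6.5) gives a regular 6-gon of circumradius 8 (constant along its height) (area = (6/2)·8.000²·sin(360°/6) = 166.28 mm²); Combining (union): only the r=8 cylinder at (0.5, 6.5) is present, so the union is just that shape — area = 166.28 mm². So its area = 166.28 mm². Layer 7 is larger (241.34 vs 166.28 mm²).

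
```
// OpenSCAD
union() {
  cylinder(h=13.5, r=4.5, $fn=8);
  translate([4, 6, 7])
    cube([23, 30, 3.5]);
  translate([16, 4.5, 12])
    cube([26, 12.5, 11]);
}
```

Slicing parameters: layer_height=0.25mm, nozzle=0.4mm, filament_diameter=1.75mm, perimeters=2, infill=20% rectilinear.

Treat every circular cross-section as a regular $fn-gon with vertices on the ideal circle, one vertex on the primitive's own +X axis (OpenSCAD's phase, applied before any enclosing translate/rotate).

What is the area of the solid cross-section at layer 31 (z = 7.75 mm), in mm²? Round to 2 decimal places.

747.28 mm²

At z = 7.75 mm: the cylinder: section is a regular 8-gon, circumradius r=4.5 (area = (8/2)·4.500²·sin(360°/8) = 57.28 mm²); the 23×30 cube at (4, 6) contributes its full rectangle (area 690.00 mm²); the cube at (16, 4.5) is absent (z outside [12, 23]); Combining (union): the 2 present regions are separate (no shared area or edge), so areas and boundary lengths simply add and each stays a separate island — area = 747.28 mm². Overall, the cross-section has 2 separate islands. Net area = 747.28 mm².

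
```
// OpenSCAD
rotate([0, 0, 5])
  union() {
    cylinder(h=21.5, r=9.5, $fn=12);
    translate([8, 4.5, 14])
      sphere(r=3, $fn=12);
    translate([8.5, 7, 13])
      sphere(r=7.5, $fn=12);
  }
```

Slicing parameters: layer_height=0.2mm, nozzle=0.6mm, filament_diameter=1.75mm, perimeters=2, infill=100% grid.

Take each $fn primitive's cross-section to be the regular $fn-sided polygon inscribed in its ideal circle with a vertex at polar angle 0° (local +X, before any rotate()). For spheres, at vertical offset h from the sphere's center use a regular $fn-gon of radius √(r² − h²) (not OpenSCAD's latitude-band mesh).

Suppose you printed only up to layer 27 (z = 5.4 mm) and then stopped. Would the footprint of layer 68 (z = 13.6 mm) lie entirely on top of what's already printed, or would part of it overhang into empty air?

part overhangs

Compare the two slices. At z = 5.4: the cylinder: section is a regular 12-gon, circumradius r=9.5 (area = (12/2)·9.500²·sin(360°/12) = 270.75 mm²); the sphere at (8, 4.5) is absent (|z−center|=8.600 > r=3); the sphere at (8.5, 7) does not reach this height (|z−center|=7.600 > r=7.5); Merging all regions: only the r=9.5 cylinder is present, so the union is just that shape — area = 270.75 mm²; (whole slice rotated 5° about Z — lengths, areas and connectivity unchanged). At z = 13.6: the cylinder: section is a regular 12-gon, circumradius r=9.5 (area = (12/2)·9.500²·sin(360°/12) = 270.75 mm²); the r=3 sphere at (8, 4.5) contributes a regular 12-gon of circumradius √(3²−0.4²) = 2.973 (area = (12/2)·2.973²·sin(360°/12) = 26.52 mm²); the sphere at (8.5, 7): section is a regular 12-gon, circumradius = √(r²−h²) = √(7.5²−0.6²) = 7.476 (area = (12/2)·7.476²·sin(360°/12) = 167.67 mm²); Taking the union: the regions partially overlap — summed areas 464.94 mm² minus the doubly-counted overlap 73.92 mm² gives 391.02 mm² — area = 391.02 mm²; (whole slice rotated 5° about Z — lengths, areas and connectivity unchanged). Checking containment: at z = 13.6 the cross-section extends beyond the z = 5.4 cross-section by about 120.27 mm².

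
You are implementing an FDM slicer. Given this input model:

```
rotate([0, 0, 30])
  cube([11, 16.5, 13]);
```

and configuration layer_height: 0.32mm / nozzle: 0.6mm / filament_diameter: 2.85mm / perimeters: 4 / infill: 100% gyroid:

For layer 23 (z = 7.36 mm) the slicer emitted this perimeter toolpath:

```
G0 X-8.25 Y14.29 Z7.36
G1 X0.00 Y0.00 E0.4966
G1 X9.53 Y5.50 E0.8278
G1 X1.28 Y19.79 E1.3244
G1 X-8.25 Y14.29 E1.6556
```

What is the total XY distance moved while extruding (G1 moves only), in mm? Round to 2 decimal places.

Sum the Euclidean lengths of each G1 segment: total = 55.01 mm.

55.01 mm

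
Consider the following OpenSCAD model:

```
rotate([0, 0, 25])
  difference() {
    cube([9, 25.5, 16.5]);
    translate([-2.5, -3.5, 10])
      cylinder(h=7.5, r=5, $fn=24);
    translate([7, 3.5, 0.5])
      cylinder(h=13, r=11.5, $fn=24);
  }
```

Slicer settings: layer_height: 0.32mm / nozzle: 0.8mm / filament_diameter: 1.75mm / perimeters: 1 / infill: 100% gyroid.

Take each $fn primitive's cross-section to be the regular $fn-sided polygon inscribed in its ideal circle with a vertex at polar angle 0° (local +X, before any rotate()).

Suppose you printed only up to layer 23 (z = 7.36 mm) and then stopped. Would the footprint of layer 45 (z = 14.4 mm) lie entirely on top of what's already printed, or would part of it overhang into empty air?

part overhangs

Compare the two slices. At z = 7.36: the cube (footprint 9×25.5) is included at this height (area 229.50 mm²); the cylinder at (-2.5, -3.5) is absent (z outside [10, 17.5]); the r=11.5 cylinder at (7, 3.5) contributes a regular 24-gon of circumradius 11.5 (area = (24/2)·11.500²·sin(360°/24) = 410.75 mm²); Subtracting the remaining from the first: starting from the 9×25.5 cube (229.50 mm²), the r=11.5 cylinder at (7, 3.5) partially overlaps it — only the 128.95 mm² overlap (of its 410.75 mm²) is removed, clipping the outline — area = 100.55 mm²; (whole slice rotated 25° about Z — lengths, areas and connectivity unchanged). At z = 14.4: the cube (footprint 9×25.5) is included at this height (area 229.50 mm²); the r=5 cylinder at (-2.5, -3.5) contributes a regular 24-gon of circumradius 5 (area = (24/2)·5.000²·sin(360°/24) = 77.65 mm²); the cylinder at (7, 3.5) is absent (z outside [0.5, 13.5]); Taking the first minus the rest: starting from the 9×25.5 cube (229.50 mm²), the r=5 cylinder at (-2.5, -3.5) partially overlaps it — only the 0.45 mm² overlap (of its 77.65 mm²) is removed, clipping the outline — area = 229.05 mm²; (rotated 25° about Z; rotation is an isometry so areas/perimeters/island counts are preserved). Checking containment: at z = 14.4 the cross-section extends beyond the z = 7.36 cross-section by about 128.50 mm².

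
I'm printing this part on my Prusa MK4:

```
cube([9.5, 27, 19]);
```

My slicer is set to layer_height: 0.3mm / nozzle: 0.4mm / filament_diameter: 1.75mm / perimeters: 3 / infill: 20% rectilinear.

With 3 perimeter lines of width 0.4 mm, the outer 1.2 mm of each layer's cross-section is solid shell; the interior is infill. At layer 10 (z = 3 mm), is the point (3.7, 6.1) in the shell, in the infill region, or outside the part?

At z = 3 mm: the 9.5×27 cube contributes its full rectangle. Overall, the cross-section is a single solid region. The nearest boundary edge runs (0.00, 27.00)→(0.00, 0.00); distance from the point to it = 3.70 mm. The point is inside the cross-section and 3.70 mm from the nearest boundary — more than the 1.2 mm shell width (3 × 0.4), so it's in the infill interior.

infill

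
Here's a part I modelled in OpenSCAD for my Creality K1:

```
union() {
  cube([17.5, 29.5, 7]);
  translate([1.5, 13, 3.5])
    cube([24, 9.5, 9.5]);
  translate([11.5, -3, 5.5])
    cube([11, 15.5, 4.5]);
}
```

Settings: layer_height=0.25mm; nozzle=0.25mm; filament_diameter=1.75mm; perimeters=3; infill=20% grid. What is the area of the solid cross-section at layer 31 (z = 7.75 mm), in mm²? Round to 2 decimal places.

At z = 7.75 mm: the cube is not intersected at this z (z outside [0, 7]); the cube at (1.5, 13) is present — its section is the full 24×9.5 rectangle (area 228.00 mm²); the 11×15.5 cube at (11.5, -3) contributes its full rectangle (area 170.50 mm²); Combining (union): the 2 present regions are separate (no shared area or edge), so areas and boundary lengths simply add and each stays a separate island — area = 398.50 mm². Overall, the cross-section has 2 separate islands. Net area = 398.50 mm².

398.50 mm²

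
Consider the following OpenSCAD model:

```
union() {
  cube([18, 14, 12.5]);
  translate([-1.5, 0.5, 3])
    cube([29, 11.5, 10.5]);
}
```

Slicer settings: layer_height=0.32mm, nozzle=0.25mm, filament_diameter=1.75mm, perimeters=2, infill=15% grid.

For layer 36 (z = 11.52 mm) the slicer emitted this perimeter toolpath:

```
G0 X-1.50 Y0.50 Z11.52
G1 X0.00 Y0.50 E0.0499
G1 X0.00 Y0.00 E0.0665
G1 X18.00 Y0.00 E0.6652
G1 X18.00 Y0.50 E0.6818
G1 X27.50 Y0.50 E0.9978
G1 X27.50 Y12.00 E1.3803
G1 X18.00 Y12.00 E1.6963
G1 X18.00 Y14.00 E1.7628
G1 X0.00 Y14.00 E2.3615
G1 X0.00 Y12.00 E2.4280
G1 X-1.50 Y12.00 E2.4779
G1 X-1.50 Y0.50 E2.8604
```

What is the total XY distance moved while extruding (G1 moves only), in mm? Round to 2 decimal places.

86.00 mm

Sum the Euclidean lengths of each G1 segment: total = 86.00 mm.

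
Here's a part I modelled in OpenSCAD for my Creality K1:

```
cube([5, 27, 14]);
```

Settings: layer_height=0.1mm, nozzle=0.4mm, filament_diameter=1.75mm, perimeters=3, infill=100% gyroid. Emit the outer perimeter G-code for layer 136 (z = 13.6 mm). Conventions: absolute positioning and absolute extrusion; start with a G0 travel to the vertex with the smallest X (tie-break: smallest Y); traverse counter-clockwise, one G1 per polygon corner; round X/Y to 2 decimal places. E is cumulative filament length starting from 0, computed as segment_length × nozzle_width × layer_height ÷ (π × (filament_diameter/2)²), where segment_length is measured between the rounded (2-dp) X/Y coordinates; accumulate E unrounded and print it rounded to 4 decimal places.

At z = 13.6 mm: the cube (footprint 5×27) is included at this height. The outline is a single polygon with 4 vertices. Extrusion per mm of travel: 0.4 × 0.1 / (π × 0.875²) = 0.016630. Accumulating E over each segment gives final E = 1.0643.

G0 X0.00 Y0.00 Z13.60
G1 X5.00 Y0.00 E0.0832
G1 X5.00 Y27.00 E0.5322
G1 X0.00 Y27.00 E0.6153
G1 X0.00 Y0.00 E1.0643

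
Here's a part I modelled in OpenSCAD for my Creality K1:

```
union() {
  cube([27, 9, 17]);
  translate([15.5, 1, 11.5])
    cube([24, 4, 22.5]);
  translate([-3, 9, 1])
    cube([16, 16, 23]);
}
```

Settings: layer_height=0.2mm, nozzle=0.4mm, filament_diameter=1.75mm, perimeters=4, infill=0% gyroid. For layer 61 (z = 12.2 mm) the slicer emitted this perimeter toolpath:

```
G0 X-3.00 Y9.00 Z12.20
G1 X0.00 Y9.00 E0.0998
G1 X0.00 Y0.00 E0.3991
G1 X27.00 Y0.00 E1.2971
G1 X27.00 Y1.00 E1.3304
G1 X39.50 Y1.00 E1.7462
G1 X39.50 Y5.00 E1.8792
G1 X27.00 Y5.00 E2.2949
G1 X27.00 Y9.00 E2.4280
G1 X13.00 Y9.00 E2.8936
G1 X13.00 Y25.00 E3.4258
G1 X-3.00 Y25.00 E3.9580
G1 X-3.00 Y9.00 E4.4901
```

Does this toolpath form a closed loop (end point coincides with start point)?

Start point (G0): (-3.00, 9.00). End point (last G1): the path returns to the start — closed.

yes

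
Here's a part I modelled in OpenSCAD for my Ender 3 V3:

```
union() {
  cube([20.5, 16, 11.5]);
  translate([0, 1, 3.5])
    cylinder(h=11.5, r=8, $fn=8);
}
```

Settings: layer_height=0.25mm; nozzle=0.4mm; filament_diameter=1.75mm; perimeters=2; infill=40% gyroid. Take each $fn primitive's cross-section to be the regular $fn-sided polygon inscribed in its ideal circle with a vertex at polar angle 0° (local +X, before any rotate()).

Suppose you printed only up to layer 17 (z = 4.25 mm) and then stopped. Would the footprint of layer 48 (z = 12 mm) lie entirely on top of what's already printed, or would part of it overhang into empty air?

entirely on top

Compare the two slices. At z = 4.25: the cube (footprint 20.5×16) is included at this height (area 328.00 mm²); the r=8 cylinder at (0, 1) contributes a regular 8-gon of circumradius 8 (area = (8/2)·8.000²·sin(360°/8) = 181.02 mm²); Taking the union: the regions partially overlap — summed areas 509.02 mm² minus the doubly-counted overlap 53.05 mm² gives 455.97 mm² — area = 455.97 mm². At z = 12: the cube does not reach this height (z outside [0, 11.5]); the r=8 cylinder at (0, 1) contributes a regular 8-gon of circumradius 8 (area = (8/2)·8.000²·sin(360°/8) = 181.02 mm²); Merging all regions: only the r=8 cylinder at (0, 1) is present, so the union is just that shape — area = 181.02 mm². Checking containment: the cross-section at z = 12 is a subset of the cross-section at z = 4.25.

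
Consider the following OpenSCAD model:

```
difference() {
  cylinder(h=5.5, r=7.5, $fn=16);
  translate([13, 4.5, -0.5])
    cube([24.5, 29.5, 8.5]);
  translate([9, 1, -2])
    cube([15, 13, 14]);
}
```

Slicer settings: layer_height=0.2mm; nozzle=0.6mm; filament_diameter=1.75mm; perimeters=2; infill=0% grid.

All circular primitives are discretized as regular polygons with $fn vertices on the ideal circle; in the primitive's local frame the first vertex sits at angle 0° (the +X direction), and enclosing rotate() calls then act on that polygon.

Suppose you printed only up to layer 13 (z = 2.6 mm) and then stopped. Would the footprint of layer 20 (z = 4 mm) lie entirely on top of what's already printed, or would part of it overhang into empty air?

entirely on top

Compare the two slices. At z = 2.6: the cylinder: section is a regular 16-gon, circumradius r=7.5 (area = (16/2)·7.500²·sin(360°/16) = 172.21 mm²); the 24.5×29.5 cube at (13, 4.5) contributes its full rectangle (area 722.75 mm²); the 15×13 cube at (9, 1) contributes its full rectangle (area 195.00 mm²); After the difference (first − rest): starting from the r=7.5 cylinder (172.21 mm²), the 24.5×29.5 cube at (13, 4.5) misses the remaining region (no effect); the 15×13 cube at (9, 1) misses the remaining region (no effect) — area = 172.21 mm². At z = 4: the r=7.5 cylinder contributes a regular 16-gon of circumradius 7.5 (area = (16/2)·7.500²·sin(360°/16) = 172.21 mm²); the cube at (13, 4.5) (footprint 24.5×29.5) is included at this height (area 722.75 mm²); the cube at (9, 1) (footprint 15×13) is included at this height (area 195.00 mm²); Subtracting the remaining from the first: starting from the r=7.5 cylinder (172.21 mm²), the 24.5×29.5 cube at (13, 4.5) misses the remaining region (no effect); the 15×13 cube at (9, 1) misses the remaining region (no effect) — area = 172.21 mm². Checking containment: the cross-section at z = 4 is a subset of the cross-section at z = 2.6.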